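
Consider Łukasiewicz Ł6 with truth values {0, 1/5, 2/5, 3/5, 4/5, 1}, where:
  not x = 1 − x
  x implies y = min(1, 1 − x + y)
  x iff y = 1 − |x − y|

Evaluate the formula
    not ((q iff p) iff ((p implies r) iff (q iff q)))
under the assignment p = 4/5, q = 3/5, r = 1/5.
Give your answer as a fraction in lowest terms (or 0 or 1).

2/5

q iff p = 3/5 iff 4/5 = 4/5
p implies r = 4/5 implies 1/5 = 2/5
q iff q = 3/5 iff 3/5 = 1
(p implies r) iff (q iff q) = 2/5 iff 1 = 2/5
(q iff p) iff ((p implies r) iff (q iff q)) = 4/5 iff 2/5 = 3/5
not ((q iff p) iff ((p implies r) iff (q iff q))) = not 3/5 = 2/5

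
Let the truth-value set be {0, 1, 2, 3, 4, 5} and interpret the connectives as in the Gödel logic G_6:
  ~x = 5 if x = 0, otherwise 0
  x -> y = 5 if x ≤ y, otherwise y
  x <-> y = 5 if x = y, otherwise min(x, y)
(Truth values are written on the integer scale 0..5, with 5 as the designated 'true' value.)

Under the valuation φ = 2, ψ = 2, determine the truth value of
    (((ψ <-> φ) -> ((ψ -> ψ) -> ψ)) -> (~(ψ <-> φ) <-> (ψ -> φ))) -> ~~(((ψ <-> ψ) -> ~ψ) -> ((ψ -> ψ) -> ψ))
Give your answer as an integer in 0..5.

5

ψ <-> φ = 2 <-> 2 = 5
ψ -> ψ = 2 -> 2 = 5
(ψ -> ψ) -> ψ = 5 -> 2 = 2
(ψ <-> φ) -> ((ψ -> ψ) -> ψ) = 5 -> 2 = 2
ψ <-> φ = 2 <-> 2 = 5
~(ψ <-> φ) = ~5 = 0
ψ -> φ = 2 -> 2 = 5
~(ψ <-> φ) <-> (ψ -> φ) = 0 <-> 5 = 0
((ψ <-> φ) -> ((ψ -> ψ) -> ψ)) -> (~(ψ <-> φ) <-> (ψ -> φ)) = 2 -> 0 = 0
ψ <-> ψ = 2 <-> 2 = 5
~ψ = ~2 = 0
(ψ <-> ψ) -> ~ψ = 5 -> 0 = 0
ψ -> ψ = 2 -> 2 = 5
(ψ -> ψ) -> ψ = 5 -> 2 = 2
((ψ <-> ψ) -> ~ψ) -> ((ψ -> ψ) -> ψ) = 0 -> 2 = 5
~(((ψ <-> ψ) -> ~ψ) -> ((ψ -> ψ) -> ψ)) = ~5 = 0
~~(((ψ <-> ψ) -> ~ψ) -> ((ψ -> ψ) -> ψ)) = ~0 = 5
(((ψ <-> φ) -> ((ψ -> ψ) -> ψ)) -> (~(ψ <-> φ) <-> (ψ -> φ))) -> ~~(((ψ <-> ψ) -> ~ψ) -> ((ψ -> ψ) -> ψ)) = 0 -> 5 = 5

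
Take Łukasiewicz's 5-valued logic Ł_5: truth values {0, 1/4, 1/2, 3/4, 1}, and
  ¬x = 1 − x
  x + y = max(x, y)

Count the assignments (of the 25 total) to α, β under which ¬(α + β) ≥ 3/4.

4

value 1: 1 assignment (counts)
value 3/4: 3 assignments (counts)
value 1/2: 5 assignments
value 1/4: 7 assignments
value 0: 9 assignments
So 4 of the 25 assignments meet the threshold.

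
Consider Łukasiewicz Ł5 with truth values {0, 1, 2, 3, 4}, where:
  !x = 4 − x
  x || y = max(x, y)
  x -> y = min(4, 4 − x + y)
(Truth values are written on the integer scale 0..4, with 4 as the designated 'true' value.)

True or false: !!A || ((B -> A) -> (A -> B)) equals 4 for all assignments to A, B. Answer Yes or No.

No

Counterexample: take A = 1, B = 0.
!A = !1 = 3
!!A = !3 = 1
B -> A = 0 -> 1 = 4
A -> B = 1 -> 0 = 3
(B -> A) -> (A -> B) = 4 -> 3 = 3
!!A || ((B -> A) -> (A -> B)) = 1 || 3 = 3
This gives 3 ≠ 4.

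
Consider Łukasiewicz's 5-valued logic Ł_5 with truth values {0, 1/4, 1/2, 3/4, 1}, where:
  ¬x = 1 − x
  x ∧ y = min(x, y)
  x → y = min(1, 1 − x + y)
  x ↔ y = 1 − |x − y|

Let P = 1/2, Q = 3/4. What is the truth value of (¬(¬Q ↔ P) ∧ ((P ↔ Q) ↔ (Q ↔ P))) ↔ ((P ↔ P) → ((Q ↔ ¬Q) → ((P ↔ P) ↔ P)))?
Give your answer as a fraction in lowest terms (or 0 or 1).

¬Q = ¬3/4 = 1/4
¬Q ↔ P = 1/4 ↔ 1/2 = 3/4
¬(¬Q ↔ P) = ¬3/4 = 1/4
P ↔ Q = 1/2 ↔ 3/4 = 3/4
Q ↔ P = 3/4 ↔ 1/2 = 3/4
(P ↔ Q) ↔ (Q ↔ P) = 3/4 ↔ 3/4 = 1
¬(¬Q ↔ P) ∧ ((P ↔ Q) ↔ (Q ↔ P)) = 1/4 ∧ 1 = 1/4
P ↔ P = 1/2 ↔ 1/2 = 1
¬Q = ¬3/4 = 1/4
Q ↔ ¬Q = 3/4 ↔ 1/4 = 1/2
P ↔ P = 1/2 ↔ 1/2 = 1
(P ↔ P) ↔ P = 1 ↔ 1/2 = 1/2
(Q ↔ ¬Q) → ((P ↔ P) ↔ P) = 1/2 → 1/2 = 1
(P ↔ P) → ((Q ↔ ¬Q) → ((P ↔ P) ↔ P)) = 1 → 1 = 1
(¬(¬Q ↔ P) ∧ ((P ↔ Q) ↔ (Q ↔ P))) ↔ ((P ↔ P) → ((Q ↔ ¬Q) → ((P ↔ P) ↔ P))) = 1/4 ↔ 1 = 1/4

1/4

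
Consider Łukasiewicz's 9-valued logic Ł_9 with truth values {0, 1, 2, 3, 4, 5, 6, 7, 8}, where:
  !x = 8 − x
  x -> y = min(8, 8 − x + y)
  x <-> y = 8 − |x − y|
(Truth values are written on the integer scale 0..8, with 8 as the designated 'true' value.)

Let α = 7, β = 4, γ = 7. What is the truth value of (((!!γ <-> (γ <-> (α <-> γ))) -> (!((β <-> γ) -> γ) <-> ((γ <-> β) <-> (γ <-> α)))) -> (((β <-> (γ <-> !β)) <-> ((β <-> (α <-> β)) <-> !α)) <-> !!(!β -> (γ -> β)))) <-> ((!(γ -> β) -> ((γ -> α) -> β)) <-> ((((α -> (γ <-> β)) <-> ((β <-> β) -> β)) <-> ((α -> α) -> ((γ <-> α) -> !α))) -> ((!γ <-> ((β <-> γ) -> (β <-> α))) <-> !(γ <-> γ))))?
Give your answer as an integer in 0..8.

8

!γ = !7 = 1
!!γ = !1 = 7
α <-> γ = 7 <-> 7 = 8
γ <-> (α <-> γ) = 7 <-> 8 = 7
!!γ <-> (γ <-> (α <-> γ)) = 7 <-> 7 = 8
β <-> γ = 4 <-> 7 = 5
(β <-> γ) -> γ = 5 -> 7 = 8
!((β <-> γ) -> γ) = !8 = 0
γ <-> β = 7 <-> 4 = 5
γ <-> α = 7 <-> 7 = 8
(γ <-> β) <-> (γ <-> α) = 5 <-> 8 = 5
!((β <-> γ) -> γ) <-> ((γ <-> β) <-> (γ <-> α)) = 0 <-> 5 = 3
(!!γ <-> (γ <-> (α <-> γ))) -> (!((β <-> γ) -> γ) <-> ((γ <-> β) <-> (γ <-> α))) = 8 -> 3 = 3
!β = !4 = 4
γ <-> !β = 7 <-> 4 = 5
β <-> (γ <-> !β) = 4 <-> 5 = 7
α <-> β = 7 <-> 4 = 5
β <-> (α <-> β) = 4 <-> 5 = 7
!α = !7 = 1
(β <-> (α <-> β)) <-> !α = 7 <-> 1 = 2
(β <-> (γ <-> !β)) <-> ((β <-> (α <-> β)) <-> !α) = 7 <-> 2 = 3
!β = !4 = 4
γ -> β = 7 -> 4 = 5
!β -> (γ -> β) = 4 -> 5 = 8
!(!β -> (γ -> β)) = !8 = 0
!!(!β -> (γ -> β)) = !0 = 8
((β <-> (γ <-> !β)) <-> ((β <-> (α <-> β)) <-> !α)) <-> !!(!β -> (γ -> β)) = 3 <-> 8 = 3
((!!γ <-> (γ <-> (α <-> γ))) -> (!((β <-> γ) -> γ) <-> ((γ <-> β) <-> (γ <-> α)))) -> (((β <-> (γ <-> !β)) <-> ((β <-> (α <-> β)) <-> !α)) <-> !!(!β -> (γ -> β))) = 3 -> 3 = 8
γ -> β = 7 -> 4 = 5
!(γ -> β) = !5 = 3
γ -> α = 7 -> 7 = 8
(γ -> α) -> β = 8 -> 4 = 4
!(γ -> β) -> ((γ -> α) -> β) = 3 -> 4 = 8
γ <-> β = 7 <-> 4 = 5
α -> (γ <-> β) = 7 -> 5 = 6
β <-> β = 4 <-> 4 = 8
(β <-> β) -> β = 8 -> 4 = 4
(α -> (γ <-> β)) <-> ((β <-> β) -> β) = 6 <-> 4 = 6
α -> α = 7 -> 7 = 8
γ <-> α = 7 <-> 7 = 8
!α = !7 = 1
(γ <-> α) -> !α = 8 -> 1 = 1
(α -> α) -> ((γ <-> α) -> !α) = 8 -> 1 = 1
((α -> (γ <-> β)) <-> ((β <-> β) -> β)) <-> ((α -> α) -> ((γ <-> α) -> !α)) = 6 <-> 1 = 3
!γ = !7 = 1
β <-> γ = 4 <-> 7 = 5
β <-> α = 4 <-> 7 = 5
(β <-> γ) -> (β <-> α) = 5 -> 5 = 8
!γ <-> ((β <-> γ) -> (β <-> α)) = 1 <-> 8 = 1
γ <-> γ = 7 <-> 7 = 8
!(γ <-> γ) = !8 = 0
(!γ <-> ((β <-> γ) -> (β <-> α))) <-> !(γ <-> γ) = 1 <-> 0 = 7
(((α -> (γ <-> β)) <-> ((β <-> β) -> β)) <-> ((α -> α) -> ((γ <-> α) -> !α))) -> ((!γ <-> ((β <-> γ) -> (β <-> α))) <-> !(γ <-> γ)) = 3 -> 7 = 8
(!(γ -> β) -> ((γ -> α) -> β)) <-> ((((α -> (γ <-> β)) <-> ((β <-> β) -> β)) <-> ((α -> α) -> ((γ <-> α) -> !α))) -> ((!γ <-> ((β <-> γ) -> (β <-> α))) <-> !(γ <-> γ))) = 8 <-> 8 = 8
(((!!γ <-> (γ <-> (α <-> γ))) -> (!((β <-> γ) -> γ) <-> ((γ <-> β) <-> (γ <-> α)))) -> (((β <-> (γ <-> !β)) <-> ((β <-> (α <-> β)) <-> !α)) <-> !!(!β -> (γ -> β)))) <-> ((!(γ -> β) -> ((γ -> α) -> β)) <-> ((((α -> (γ <-> β)) <-> ((β <-> β) -> β)) <-> ((α -> α) -> ((γ <-> α) -> !α))) -> ((!γ <-> ((β <-> γ) -> (β <-> α))) <-> !(γ <-> γ)))) = 8 <-> 8 = 8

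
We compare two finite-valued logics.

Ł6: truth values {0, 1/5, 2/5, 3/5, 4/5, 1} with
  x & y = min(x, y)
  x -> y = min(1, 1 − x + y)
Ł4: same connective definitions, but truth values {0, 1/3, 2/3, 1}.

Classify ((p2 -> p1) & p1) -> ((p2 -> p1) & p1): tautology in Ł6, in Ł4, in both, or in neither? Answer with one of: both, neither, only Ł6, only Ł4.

In Ł6: every assignment gives 1 — tautology.
In Ł4: every assignment gives 1 — tautology.

both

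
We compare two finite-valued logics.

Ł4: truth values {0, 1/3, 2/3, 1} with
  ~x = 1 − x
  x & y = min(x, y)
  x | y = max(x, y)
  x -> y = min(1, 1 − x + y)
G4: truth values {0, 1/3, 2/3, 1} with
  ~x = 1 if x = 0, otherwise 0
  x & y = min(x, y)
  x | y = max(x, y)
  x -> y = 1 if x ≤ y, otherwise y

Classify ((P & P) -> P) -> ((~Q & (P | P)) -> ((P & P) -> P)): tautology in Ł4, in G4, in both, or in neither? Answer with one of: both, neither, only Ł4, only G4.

In Ł4: every assignment gives 1 — tautology.
In G4: every assignment gives 1 — tautology.

both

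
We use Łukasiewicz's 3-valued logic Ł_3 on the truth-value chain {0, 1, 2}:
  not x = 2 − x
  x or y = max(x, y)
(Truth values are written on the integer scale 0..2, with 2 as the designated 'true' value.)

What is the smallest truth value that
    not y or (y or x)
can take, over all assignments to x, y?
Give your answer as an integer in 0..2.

1

Take x = 0, y = 1:
not y = not 1 = 1
y or x = 1 or 0 = 1
not y or (y or x) = 1 or 1 = 1
No assignment yields a value below 1, so this is the minimum.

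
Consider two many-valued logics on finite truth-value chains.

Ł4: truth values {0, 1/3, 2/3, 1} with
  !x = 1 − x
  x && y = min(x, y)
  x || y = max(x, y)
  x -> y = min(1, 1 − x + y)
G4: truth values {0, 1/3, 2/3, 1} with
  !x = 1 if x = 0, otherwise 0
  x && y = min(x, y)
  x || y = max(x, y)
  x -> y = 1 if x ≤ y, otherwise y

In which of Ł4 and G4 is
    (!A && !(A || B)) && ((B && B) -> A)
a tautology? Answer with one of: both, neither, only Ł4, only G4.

neither

In Ł4: at A = 0, B = 1/3 the value is 2/3 — not a tautology.
In G4: at A = 0, B = 1/3 the value is 0 — not a tautology.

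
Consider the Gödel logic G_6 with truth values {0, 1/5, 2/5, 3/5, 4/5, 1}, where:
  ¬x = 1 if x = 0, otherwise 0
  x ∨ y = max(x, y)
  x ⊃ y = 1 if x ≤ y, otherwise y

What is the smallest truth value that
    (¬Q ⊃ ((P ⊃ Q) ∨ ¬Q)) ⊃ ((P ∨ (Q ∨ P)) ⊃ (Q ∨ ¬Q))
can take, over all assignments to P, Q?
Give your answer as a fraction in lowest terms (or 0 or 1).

1/5

Take P = 2/5, Q = 1/5:
¬Q = ¬1/5 = 0
P ⊃ Q = 2/5 ⊃ 1/5 = 1/5
¬Q = ¬1/5 = 0
(P ⊃ Q) ∨ ¬Q = 1/5 ∨ 0 = 1/5
¬Q ⊃ ((P ⊃ Q) ∨ ¬Q) = 0 ⊃ 1/5 = 1
Q ∨ P = 1/5 ∨ 2/5 = 2/5
P ∨ (Q ∨ P) = 2/5 ∨ 2/5 = 2/5
¬Q = ¬1/5 = 0
Q ∨ ¬Q = 1/5 ∨ 0 = 1/5
(P ∨ (Q ∨ P)) ⊃ (Q ∨ ¬Q) = 2/5 ⊃ 1/5 = 1/5
(¬Q ⊃ ((P ⊃ Q) ∨ ¬Q)) ⊃ ((P ∨ (Q ∨ P)) ⊃ (Q ∨ ¬Q)) = 1 ⊃ 1/5 = 1/5
No assignment yields a value below 1/5, so this is the minimum.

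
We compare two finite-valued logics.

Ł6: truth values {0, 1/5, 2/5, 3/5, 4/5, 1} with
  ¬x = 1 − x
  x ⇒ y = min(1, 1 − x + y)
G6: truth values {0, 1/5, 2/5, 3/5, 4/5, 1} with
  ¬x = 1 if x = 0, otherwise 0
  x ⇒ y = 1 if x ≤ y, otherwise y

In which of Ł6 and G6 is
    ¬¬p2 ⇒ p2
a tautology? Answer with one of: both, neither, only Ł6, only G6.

In Ł6: every assignment gives 1 — tautology.
In G6: at p2 = 1/5 the value is 1/5 — not a tautology.

only Ł6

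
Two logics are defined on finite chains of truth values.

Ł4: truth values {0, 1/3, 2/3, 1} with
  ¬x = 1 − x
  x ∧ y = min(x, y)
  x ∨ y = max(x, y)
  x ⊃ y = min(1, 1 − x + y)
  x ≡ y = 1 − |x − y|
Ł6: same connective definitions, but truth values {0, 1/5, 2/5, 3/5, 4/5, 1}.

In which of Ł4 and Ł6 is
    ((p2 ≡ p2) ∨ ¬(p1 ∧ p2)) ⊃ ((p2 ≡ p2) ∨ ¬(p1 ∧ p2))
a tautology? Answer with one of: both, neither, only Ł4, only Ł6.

In Ł4: every assignment gives 1 — tautology.
In Ł6: every assignment gives 1 — tautology.

both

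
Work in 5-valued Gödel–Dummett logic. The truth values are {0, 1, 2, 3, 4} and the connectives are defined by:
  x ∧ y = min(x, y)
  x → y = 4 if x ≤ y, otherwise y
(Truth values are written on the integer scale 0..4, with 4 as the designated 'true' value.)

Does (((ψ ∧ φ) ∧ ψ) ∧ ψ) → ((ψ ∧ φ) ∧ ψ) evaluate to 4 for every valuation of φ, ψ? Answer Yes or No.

Yes

At φ = 1, ψ = 0, for instance:
ψ ∧ φ = 0 ∧ 1 = 0
(ψ ∧ φ) ∧ ψ = 0 ∧ 0 = 0
((ψ ∧ φ) ∧ ψ) ∧ ψ = 0 ∧ 0 = 0
(((ψ ∧ φ) ∧ ψ) ∧ ψ) → ((ψ ∧ φ) ∧ ψ) = 0 → 0 = 4
and checking the remaining 24 assignments likewise gives ≥ 4 in every case.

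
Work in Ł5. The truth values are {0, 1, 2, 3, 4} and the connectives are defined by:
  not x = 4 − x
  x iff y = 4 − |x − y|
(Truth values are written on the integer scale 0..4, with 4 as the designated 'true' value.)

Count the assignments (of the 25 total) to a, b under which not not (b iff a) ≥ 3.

value 4: 5 assignments (counts)
value 3: 8 assignments (counts)
value 2: 6 assignments
value 1: 4 assignments
value 0: 2 assignments
So 13 of the 25 assignments meet the threshold.

13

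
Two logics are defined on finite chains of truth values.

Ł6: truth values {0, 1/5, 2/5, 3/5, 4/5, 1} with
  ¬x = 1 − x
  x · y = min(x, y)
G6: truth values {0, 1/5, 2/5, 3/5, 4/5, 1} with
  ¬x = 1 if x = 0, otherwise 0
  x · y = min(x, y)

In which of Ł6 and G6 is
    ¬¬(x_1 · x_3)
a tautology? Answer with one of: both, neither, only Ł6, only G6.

In Ł6: at x_1 = 0, x_3 = 0 the value is 0 — not a tautology.
In G6: at x_1 = 0, x_3 = 0 the value is 0 — not a tautology.

neither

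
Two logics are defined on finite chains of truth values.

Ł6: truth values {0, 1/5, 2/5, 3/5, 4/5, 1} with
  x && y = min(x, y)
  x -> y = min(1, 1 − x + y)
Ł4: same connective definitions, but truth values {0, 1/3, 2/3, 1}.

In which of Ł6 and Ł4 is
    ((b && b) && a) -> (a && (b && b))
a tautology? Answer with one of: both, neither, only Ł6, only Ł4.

In Ł6: every assignment gives 1 — tautology.
In Ł4: every assignment gives 1 — tautology.

both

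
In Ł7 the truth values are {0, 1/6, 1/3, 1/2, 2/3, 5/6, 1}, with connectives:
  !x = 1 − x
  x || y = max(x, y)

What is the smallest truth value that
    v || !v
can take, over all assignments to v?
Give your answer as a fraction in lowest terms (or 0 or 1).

Take v = 1/2:
!v = !1/2 = 1/2
v || !v = 1/2 || 1/2 = 1/2
No assignment yields a value below 1/2, so this is the minimum.

1/2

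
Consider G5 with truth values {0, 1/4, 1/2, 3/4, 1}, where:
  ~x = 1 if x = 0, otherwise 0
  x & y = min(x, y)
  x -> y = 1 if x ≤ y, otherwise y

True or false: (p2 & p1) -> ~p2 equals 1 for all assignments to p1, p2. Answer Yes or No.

No

Counterexample: take p1 = 1/4, p2 = 1/4.
p2 & p1 = 1/4 & 1/4 = 1/4
~p2 = ~1/4 = 0
(p2 & p1) -> ~p2 = 1/4 -> 0 = 0
This gives 0 ≠ 1.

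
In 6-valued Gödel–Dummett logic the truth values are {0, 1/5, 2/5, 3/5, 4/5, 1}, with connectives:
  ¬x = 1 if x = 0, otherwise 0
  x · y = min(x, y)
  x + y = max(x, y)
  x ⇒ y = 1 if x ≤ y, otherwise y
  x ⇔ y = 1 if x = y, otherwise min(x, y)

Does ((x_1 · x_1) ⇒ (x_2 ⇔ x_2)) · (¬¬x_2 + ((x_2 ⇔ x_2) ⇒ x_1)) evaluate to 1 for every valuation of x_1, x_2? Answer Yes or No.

No

Counterexample: take x_1 = 0, x_2 = 0.
x_1 · x_1 = 0 · 0 = 0
x_2 ⇔ x_2 = 0 ⇔ 0 = 1
(x_1 · x_1) ⇒ (x_2 ⇔ x_2) = 0 ⇒ 1 = 1
¬x_2 = ¬0 = 1
¬¬x_2 = ¬1 = 0
x_2 ⇔ x_2 = 0 ⇔ 0 = 1
(x_2 ⇔ x_2) ⇒ x_1 = 1 ⇒ 0 = 0
¬¬x_2 + ((x_2 ⇔ x_2) ⇒ x_1) = 0 + 0 = 0
((x_1 · x_1) ⇒ (x_2 ⇔ x_2)) · (¬¬x_2 + ((x_2 ⇔ x_2) ⇒ x_1)) = 1 · 0 = 0
This gives 0 ≠ 1.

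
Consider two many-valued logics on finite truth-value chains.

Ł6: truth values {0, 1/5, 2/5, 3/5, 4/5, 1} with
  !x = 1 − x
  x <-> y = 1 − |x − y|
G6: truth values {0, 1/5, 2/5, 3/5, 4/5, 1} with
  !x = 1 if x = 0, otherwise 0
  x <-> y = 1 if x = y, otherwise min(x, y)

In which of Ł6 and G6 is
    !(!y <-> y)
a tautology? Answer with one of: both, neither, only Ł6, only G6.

only G6

In Ł6: at y = 1/5 the value is 3/5 — not a tautology.
In G6: every assignment gives 1 — tautology.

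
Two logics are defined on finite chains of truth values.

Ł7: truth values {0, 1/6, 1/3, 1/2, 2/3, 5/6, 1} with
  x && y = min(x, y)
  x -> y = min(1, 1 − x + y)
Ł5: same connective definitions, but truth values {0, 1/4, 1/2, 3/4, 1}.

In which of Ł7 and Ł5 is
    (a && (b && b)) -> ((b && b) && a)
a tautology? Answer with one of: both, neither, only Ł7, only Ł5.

both

In Ł7: every assignment gives 1 — tautology.
In Ł5: every assignment gives 1 — tautology.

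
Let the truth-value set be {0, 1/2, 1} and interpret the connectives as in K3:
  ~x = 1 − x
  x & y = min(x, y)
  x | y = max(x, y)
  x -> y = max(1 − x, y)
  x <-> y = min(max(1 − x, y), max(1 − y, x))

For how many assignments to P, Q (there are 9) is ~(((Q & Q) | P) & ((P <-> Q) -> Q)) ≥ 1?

1

P = 0, Q = 0 ↦ 1  ≥
P = 0, Q = 1/2 ↦ 1/2  <
P = 0, Q = 1 ↦ 0  <
P = 1/2, Q = 0 ↦ 1/2  <
P = 1/2, Q = 1/2 ↦ 1/2  <
P = 1/2, Q = 1 ↦ 0  <
P = 1, Q = 0 ↦ 0  <
P = 1, Q = 1/2 ↦ 1/2  <
P = 1, Q = 1 ↦ 0  <
So 1 of the 9 assignments meets the threshold.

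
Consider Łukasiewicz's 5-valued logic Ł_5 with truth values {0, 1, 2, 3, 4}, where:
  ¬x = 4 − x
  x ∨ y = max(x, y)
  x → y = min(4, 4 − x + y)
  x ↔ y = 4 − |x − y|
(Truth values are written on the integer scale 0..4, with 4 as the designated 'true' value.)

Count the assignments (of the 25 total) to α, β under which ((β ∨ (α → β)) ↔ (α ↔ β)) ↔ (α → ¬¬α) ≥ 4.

15

value 4: 15 assignments (counts)
value 3: 4 assignments
value 2: 3 assignments
value 1: 2 assignments
value 0: 1 assignment
So 15 of the 25 assignments meet the threshold.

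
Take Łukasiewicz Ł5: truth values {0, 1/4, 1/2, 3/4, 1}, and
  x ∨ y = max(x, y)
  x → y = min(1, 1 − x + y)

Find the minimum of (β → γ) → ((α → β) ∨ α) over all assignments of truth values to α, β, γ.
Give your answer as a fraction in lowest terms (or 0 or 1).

Take α = 1/2, β = 0, γ = 0:
β → γ = 0 → 0 = 1
α → β = 1/2 → 0 = 1/2
(α → β) ∨ α = 1/2 ∨ 1/2 = 1/2
(β → γ) → ((α → β) ∨ α) = 1 → 1/2 = 1/2
No assignment yields a value below 1/2, so this is the minimum.

1/2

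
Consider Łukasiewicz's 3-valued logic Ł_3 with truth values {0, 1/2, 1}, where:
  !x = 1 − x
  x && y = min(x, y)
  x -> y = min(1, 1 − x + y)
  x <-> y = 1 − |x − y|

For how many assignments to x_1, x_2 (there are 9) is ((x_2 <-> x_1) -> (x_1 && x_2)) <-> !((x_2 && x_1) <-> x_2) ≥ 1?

x_1 = 0, x_2 = 0 ↦ 1  ≥
x_1 = 0, x_2 = 1/2 ↦ 1  ≥
x_1 = 0, x_2 = 1 ↦ 1  ≥
x_1 = 1/2, x_2 = 0 ↦ 1/2  <
x_1 = 1/2, x_2 = 1/2 ↦ 1/2  <
x_1 = 1/2, x_2 = 1 ↦ 1/2  <
x_1 = 1, x_2 = 0 ↦ 0  <
x_1 = 1, x_2 = 1/2 ↦ 0  <
x_1 = 1, x_2 = 1 ↦ 0  <
So 3 of the 9 assignments meet the threshold.

3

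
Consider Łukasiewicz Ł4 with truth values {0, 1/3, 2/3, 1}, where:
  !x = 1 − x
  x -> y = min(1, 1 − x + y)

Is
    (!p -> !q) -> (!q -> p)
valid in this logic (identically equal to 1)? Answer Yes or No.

Counterexample: take p = 0, q = 0.
!p = !0 = 1
!q = !0 = 1
!p -> !q = 1 -> 1 = 1
!q = !0 = 1
!q -> p = 1 -> 0 = 0
(!p -> !q) -> (!q -> p) = 1 -> 0 = 0
This gives 0 ≠ 1.

No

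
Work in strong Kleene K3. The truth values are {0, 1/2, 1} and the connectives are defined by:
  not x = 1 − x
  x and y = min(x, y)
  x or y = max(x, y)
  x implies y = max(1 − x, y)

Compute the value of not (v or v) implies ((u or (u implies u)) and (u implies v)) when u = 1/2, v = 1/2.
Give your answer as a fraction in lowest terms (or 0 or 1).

v or v = 1/2 or 1/2 = 1/2
not (v or v) = not 1/2 = 1/2
u implies u = 1/2 implies 1/2 = 1/2
u or (u implies u) = 1/2 or 1/2 = 1/2
u implies v = 1/2 implies 1/2 = 1/2
(u or (u implies u)) and (u implies v) = 1/2 and 1/2 = 1/2
not (v or v) implies ((u or (u implies u)) and (u implies v)) = 1/2 implies 1/2 = 1/2

1/2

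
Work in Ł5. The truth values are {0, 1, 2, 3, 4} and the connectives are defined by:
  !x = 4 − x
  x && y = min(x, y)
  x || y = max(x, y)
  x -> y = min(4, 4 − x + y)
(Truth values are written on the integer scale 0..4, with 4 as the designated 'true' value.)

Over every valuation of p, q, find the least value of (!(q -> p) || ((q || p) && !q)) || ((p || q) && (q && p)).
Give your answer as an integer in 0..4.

0

Take p = 0, q = 0:
q -> p = 0 -> 0 = 4
!(q -> p) = !4 = 0
q || p = 0 || 0 = 0
!q = !0 = 4
(q || p) && !q = 0 && 4 = 0
!(q -> p) || ((q || p) && !q) = 0 || 0 = 0
p || q = 0 || 0 = 0
q && p = 0 && 0 = 0
(p || q) && (q && p) = 0 && 0 = 0
(!(q -> p) || ((q || p) && !q)) || ((p || q) && (q && p)) = 0 || 0 = 0
No assignment yields a value below 0, so this is the minimum.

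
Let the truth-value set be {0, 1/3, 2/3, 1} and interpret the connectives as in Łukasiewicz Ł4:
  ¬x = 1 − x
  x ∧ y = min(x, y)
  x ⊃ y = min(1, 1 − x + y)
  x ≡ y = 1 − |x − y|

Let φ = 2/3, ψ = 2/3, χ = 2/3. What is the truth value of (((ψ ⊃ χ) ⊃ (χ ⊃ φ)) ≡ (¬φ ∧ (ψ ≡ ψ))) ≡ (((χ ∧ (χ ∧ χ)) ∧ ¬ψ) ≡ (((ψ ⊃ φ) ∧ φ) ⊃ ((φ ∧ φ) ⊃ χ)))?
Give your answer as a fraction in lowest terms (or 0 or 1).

1

ψ ⊃ χ = 2/3 ⊃ 2/3 = 1
χ ⊃ φ = 2/3 ⊃ 2/3 = 1
(ψ ⊃ χ) ⊃ (χ ⊃ φ) = 1 ⊃ 1 = 1
¬φ = ¬2/3 = 1/3
ψ ≡ ψ = 2/3 ≡ 2/3 = 1
¬φ ∧ (ψ ≡ ψ) = 1/3 ∧ 1 = 1/3
((ψ ⊃ χ) ⊃ (χ ⊃ φ)) ≡ (¬φ ∧ (ψ ≡ ψ)) = 1 ≡ 1/3 = 1/3
χ ∧ χ = 2/3 ∧ 2/3 = 2/3
χ ∧ (χ ∧ χ) = 2/3 ∧ 2/3 = 2/3
¬ψ = ¬2/3 = 1/3
(χ ∧ (χ ∧ χ)) ∧ ¬ψ = 2/3 ∧ 1/3 = 1/3
ψ ⊃ φ = 2/3 ⊃ 2/3 = 1
(ψ ⊃ φ) ∧ φ = 1 ∧ 2/3 = 2/3
φ ∧ φ = 2/3 ∧ 2/3 = 2/3
(φ ∧ φ) ⊃ χ = 2/3 ⊃ 2/3 = 1
((ψ ⊃ φ) ∧ φ) ⊃ ((φ ∧ φ) ⊃ χ) = 2/3 ⊃ 1 = 1
((χ ∧ (χ ∧ χ)) ∧ ¬ψ) ≡ (((ψ ⊃ φ) ∧ φ) ⊃ ((φ ∧ φ) ⊃ χ)) = 1/3 ≡ 1 = 1/3
(((ψ ⊃ χ) ⊃ (χ ⊃ φ)) ≡ (¬φ ∧ (ψ ≡ ψ))) ≡ (((χ ∧ (χ ∧ χ)) ∧ ¬ψ) ≡ (((ψ ⊃ φ) ∧ φ) ⊃ ((φ ∧ φ) ⊃ χ))) = 1/3 ≡ 1/3 = 1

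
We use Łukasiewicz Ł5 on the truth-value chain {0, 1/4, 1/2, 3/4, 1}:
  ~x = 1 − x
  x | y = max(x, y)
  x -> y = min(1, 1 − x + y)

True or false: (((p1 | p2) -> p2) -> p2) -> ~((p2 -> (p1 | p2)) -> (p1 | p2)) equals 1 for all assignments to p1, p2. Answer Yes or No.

Counterexample: take p1 = 0, p2 = 3/4.
p1 | p2 = 0 | 3/4 = 3/4
(p1 | p2) -> p2 = 3/4 -> 3/4 = 1
((p1 | p2) -> p2) -> p2 = 1 -> 3/4 = 3/4
p2 -> (p1 | p2) = 3/4 -> 3/4 = 1
(p2 -> (p1 | p2)) -> (p1 | p2) = 1 -> 3/4 = 3/4
~((p2 -> (p1 | p2)) -> (p1 | p2)) = ~3/4 = 1/4
(((p1 | p2) -> p2) -> p2) -> ~((p2 -> (p1 | p2)) -> (p1 | p2)) = 3/4 -> 1/4 = 1/2
This gives 1/2 ≠ 1.

No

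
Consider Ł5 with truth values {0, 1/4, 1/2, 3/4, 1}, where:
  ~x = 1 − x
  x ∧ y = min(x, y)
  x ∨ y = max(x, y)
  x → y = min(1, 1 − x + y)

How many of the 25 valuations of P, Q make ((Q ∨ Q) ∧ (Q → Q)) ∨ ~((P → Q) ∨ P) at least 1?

5

value 1: 5 assignments (counts)
value 3/4: 5 assignments
value 1/2: 6 assignments
value 1/4: 7 assignments
value 0: 2 assignments
So 5 of the 25 assignments meet the threshold.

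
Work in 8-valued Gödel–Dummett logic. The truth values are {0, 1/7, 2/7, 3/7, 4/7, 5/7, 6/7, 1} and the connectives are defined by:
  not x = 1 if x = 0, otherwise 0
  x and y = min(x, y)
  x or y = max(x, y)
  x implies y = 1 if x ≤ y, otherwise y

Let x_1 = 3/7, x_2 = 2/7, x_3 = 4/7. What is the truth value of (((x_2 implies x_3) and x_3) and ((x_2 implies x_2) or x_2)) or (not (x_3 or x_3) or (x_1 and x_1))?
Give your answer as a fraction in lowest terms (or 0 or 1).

x_2 implies x_3 = 2/7 implies 4/7 = 1
(x_2 implies x_3) and x_3 = 1 and 4/7 = 4/7
x_2 implies x_2 = 2/7 implies 2/7 = 1
(x_2 implies x_2) or x_2 = 1 or 2/7 = 1
((x_2 implies x_3) and x_3) and ((x_2 implies x_2) or x_2) = 4/7 and 1 = 4/7
x_3 or x_3 = 4/7 or 4/7 = 4/7
not (x_3 or x_3) = not 4/7 = 0
x_1 and x_1 = 3/7 and 3/7 = 3/7
not (x_3 or x_3) or (x_1 and x_1) = 0 or 3/7 = 3/7
(((x_2 implies x_3) and x_3) and ((x_2 implies x_2) or x_2)) or (not (x_3 or x_3) or (x_1 and x_1)) = 4/7 or 3/7 = 4/7

4/7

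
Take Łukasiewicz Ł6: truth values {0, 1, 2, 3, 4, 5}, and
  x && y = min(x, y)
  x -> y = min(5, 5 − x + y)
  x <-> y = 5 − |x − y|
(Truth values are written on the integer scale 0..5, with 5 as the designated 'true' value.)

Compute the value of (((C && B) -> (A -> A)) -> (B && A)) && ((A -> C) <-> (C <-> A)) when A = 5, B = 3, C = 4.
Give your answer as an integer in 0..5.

3

C && B = 4 && 3 = 3
A -> A = 5 -> 5 = 5
(C && B) -> (A -> A) = 3 -> 5 = 5
B && A = 3 && 5 = 3
((C && B) -> (A -> A)) -> (B && A) = 5 -> 3 = 3
A -> C = 5 -> 4 = 4
C <-> A = 4 <-> 5 = 4
(A -> C) <-> (C <-> A) = 4 <-> 4 = 5
(((C && B) -> (A -> A)) -> (B && A)) && ((A -> C) <-> (C <-> A)) = 3 && 5 = 3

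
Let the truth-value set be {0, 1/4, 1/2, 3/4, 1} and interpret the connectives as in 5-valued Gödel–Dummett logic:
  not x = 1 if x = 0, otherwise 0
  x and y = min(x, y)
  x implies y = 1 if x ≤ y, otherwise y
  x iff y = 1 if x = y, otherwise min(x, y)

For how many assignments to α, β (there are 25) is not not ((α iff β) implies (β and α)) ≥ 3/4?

24

value 1: 24 assignments (counts)
value 0: 1 assignment
So 24 of the 25 assignments meet the threshold.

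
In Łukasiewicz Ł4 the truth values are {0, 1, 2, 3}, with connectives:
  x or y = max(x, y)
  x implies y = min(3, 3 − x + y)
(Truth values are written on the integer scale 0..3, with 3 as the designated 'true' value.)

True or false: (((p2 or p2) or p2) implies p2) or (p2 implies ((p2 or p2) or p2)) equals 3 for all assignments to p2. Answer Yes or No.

Yes

p2 = 0 ↦ 3
p2 = 1 ↦ 3
p2 = 2 ↦ 3
p2 = 3 ↦ 3
Every assignment gives a value ≥ 3.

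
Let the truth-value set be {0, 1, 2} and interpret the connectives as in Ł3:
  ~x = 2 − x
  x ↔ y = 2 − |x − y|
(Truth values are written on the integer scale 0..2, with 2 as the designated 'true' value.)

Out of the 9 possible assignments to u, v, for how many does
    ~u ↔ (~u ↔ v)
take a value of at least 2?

u = 0, v = 0 ↦ 0  <
u = 0, v = 1 ↦ 1  <
u = 0, v = 2 ↦ 2  ≥
u = 1, v = 0 ↦ 2  ≥
u = 1, v = 1 ↦ 1  <
u = 1, v = 2 ↦ 2  ≥
u = 2, v = 0 ↦ 0  <
u = 2, v = 1 ↦ 1  <
u = 2, v = 2 ↦ 2  ≥
So 4 of the 9 assignments meet the threshold.

4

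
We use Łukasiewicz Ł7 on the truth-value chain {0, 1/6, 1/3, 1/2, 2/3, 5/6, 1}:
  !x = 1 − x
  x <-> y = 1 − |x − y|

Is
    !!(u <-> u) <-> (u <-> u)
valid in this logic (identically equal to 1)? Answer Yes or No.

Yes

u = 0 ↦ 1
u = 1/6 ↦ 1
u = 1/3 ↦ 1
u = 1/2 ↦ 1
u = 2/3 ↦ 1
u = 5/6 ↦ 1
u = 1 ↦ 1
Every assignment gives a value ≥ 1.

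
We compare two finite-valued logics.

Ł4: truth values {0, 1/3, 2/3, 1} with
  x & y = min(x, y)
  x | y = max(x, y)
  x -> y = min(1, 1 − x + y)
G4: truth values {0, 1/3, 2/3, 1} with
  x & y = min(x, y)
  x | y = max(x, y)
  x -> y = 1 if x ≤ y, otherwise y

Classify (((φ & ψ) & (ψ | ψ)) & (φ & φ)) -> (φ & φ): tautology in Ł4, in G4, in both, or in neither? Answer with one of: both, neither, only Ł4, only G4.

In Ł4: every assignment gives 1 — tautology.
In G4: every assignment gives 1 — tautology.

both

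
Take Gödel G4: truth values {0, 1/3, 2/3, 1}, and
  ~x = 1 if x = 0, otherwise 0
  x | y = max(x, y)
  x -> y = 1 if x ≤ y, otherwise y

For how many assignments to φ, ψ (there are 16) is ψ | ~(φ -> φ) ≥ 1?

4

φ = 0, ψ = 0 ↦ 0  <
φ = 0, ψ = 1/3 ↦ 1/3  <
φ = 0, ψ = 2/3 ↦ 2/3  <
φ = 0, ψ = 1 ↦ 1  ≥
φ = 1/3, ψ = 0 ↦ 0  <
φ = 1/3, ψ = 1/3 ↦ 1/3  <
φ = 1/3, ψ = 2/3 ↦ 2/3  <
φ = 1/3, ψ = 1 ↦ 1  ≥
φ = 2/3, ψ = 0 ↦ 0  <
φ = 2/3, ψ = 1/3 ↦ 1/3  <
φ = 2/3, ψ = 2/3 ↦ 2/3  <
φ = 2/3, ψ = 1 ↦ 1  ≥
φ = 1, ψ = 0 ↦ 0  <
φ = 1, ψ = 1/3 ↦ 1/3  <
φ = 1, ψ = 2/3 ↦ 2/3  <
φ = 1, ψ = 1 ↦ 1  ≥
So 4 of the 16 assignments meet the threshold.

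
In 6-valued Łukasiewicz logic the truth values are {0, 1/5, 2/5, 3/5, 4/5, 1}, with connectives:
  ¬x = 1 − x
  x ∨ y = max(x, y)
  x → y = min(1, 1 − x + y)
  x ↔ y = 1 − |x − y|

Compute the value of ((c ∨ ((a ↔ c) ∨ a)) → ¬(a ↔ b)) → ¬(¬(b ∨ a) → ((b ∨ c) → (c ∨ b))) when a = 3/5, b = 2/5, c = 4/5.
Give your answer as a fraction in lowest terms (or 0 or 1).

a ↔ c = 3/5 ↔ 4/5 = 4/5
(a ↔ c) ∨ a = 4/5 ∨ 3/5 = 4/5
c ∨ ((a ↔ c) ∨ a) = 4/5 ∨ 4/5 = 4/5
a ↔ b = 3/5 ↔ 2/5 = 4/5
¬(a ↔ b) = ¬4/5 = 1/5
(c ∨ ((a ↔ c) ∨ a)) → ¬(a ↔ b) = 4/5 → 1/5 = 2/5
b ∨ a = 2/5 ∨ 3/5 = 3/5
¬(b ∨ a) = ¬3/5 = 2/5
b ∨ c = 2/5 ∨ 4/5 = 4/5
c ∨ b = 4/5 ∨ 2/5 = 4/5
(b ∨ c) → (c ∨ b) = 4/5 → 4/5 = 1
¬(b ∨ a) → ((b ∨ c) → (c ∨ b)) = 2/5 → 1 = 1
¬(¬(b ∨ a) → ((b ∨ c) → (c ∨ b))) = ¬1 = 0
((c ∨ ((a ↔ c) ∨ a)) → ¬(a ↔ b)) → ¬(¬(b ∨ a) → ((b ∨ c) → (c ∨ b))) = 2/5 → 0 = 3/5

3/5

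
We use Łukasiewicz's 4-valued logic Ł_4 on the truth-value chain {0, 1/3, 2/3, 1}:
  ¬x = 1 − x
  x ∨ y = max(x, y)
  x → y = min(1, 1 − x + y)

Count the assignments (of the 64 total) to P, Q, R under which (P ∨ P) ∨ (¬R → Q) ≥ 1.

value 1: 46 assignments (counts)
value 2/3: 12 assignments
value 1/3: 5 assignments
value 0: 1 assignment
So 46 of the 64 assignments meet the threshold.

46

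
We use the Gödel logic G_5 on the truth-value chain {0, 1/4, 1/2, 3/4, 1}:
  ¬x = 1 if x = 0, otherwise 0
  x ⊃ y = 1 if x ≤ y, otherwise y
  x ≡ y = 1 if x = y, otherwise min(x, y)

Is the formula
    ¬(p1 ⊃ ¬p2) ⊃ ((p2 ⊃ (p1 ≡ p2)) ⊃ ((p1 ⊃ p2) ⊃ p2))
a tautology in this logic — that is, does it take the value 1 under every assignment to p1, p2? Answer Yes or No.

No

Counterexample: take p1 = 1/4, p2 = 1/4.
¬p2 = ¬1/4 = 0
p1 ⊃ ¬p2 = 1/4 ⊃ 0 = 0
¬(p1 ⊃ ¬p2) = ¬0 = 1
p1 ≡ p2 = 1/4 ≡ 1/4 = 1
p2 ⊃ (p1 ≡ p2) = 1/4 ⊃ 1 = 1
p1 ⊃ p2 = 1/4 ⊃ 1/4 = 1
(p1 ⊃ p2) ⊃ p2 = 1 ⊃ 1/4 = 1/4
(p2 ⊃ (p1 ≡ p2)) ⊃ ((p1 ⊃ p2) ⊃ p2) = 1 ⊃ 1/4 = 1/4
¬(p1 ⊃ ¬p2) ⊃ ((p2 ⊃ (p1 ≡ p2)) ⊃ ((p1 ⊃ p2) ⊃ p2)) = 1 ⊃ 1/4 = 1/4
This gives 1/4 ≠ 1.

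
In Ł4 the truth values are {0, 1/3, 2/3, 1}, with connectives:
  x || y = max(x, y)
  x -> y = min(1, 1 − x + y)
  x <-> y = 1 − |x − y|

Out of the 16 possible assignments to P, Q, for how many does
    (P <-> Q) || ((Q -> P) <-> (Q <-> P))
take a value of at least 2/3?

13

P = 0, Q = 0 ↦ 1  ≥
P = 0, Q = 1/3 ↦ 1  ≥
P = 0, Q = 2/3 ↦ 1  ≥
P = 0, Q = 1 ↦ 1  ≥
P = 1/3, Q = 0 ↦ 2/3  ≥
P = 1/3, Q = 1/3 ↦ 1  ≥
P = 1/3, Q = 2/3 ↦ 1  ≥
P = 1/3, Q = 1 ↦ 1  ≥
P = 2/3, Q = 0 ↦ 1/3  <
P = 2/3, Q = 1/3 ↦ 2/3  ≥
P = 2/3, Q = 2/3 ↦ 1  ≥
P = 2/3, Q = 1 ↦ 1  ≥
P = 1, Q = 0 ↦ 0  <
P = 1, Q = 1/3 ↦ 1/3  <
P = 1, Q = 2/3 ↦ 2/3  ≥
P = 1, Q = 1 ↦ 1  ≥
So 13 of the 16 assignments meet the threshold.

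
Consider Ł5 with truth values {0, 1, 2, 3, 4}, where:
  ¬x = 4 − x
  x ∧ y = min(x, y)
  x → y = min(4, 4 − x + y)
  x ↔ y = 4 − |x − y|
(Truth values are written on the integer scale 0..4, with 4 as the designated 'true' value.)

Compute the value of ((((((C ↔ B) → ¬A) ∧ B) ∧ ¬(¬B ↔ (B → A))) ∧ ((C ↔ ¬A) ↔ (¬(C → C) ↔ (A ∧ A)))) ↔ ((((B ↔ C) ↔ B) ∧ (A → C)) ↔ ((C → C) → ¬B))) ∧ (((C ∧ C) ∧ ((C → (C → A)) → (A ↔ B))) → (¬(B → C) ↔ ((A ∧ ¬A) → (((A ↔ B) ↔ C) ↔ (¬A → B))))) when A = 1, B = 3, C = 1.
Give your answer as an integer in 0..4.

C ↔ B = 1 ↔ 3 = 2
¬A = ¬1 = 3
(C ↔ B) → ¬A = 2 → 3 = 4
((C ↔ B) → ¬A) ∧ B = 4 ∧ 3 = 3
¬B = ¬3 = 1
B → A = 3 → 1 = 2
¬B ↔ (B → A) = 1 ↔ 2 = 3
¬(¬B ↔ (B → A)) = ¬3 = 1
(((C ↔ B) → ¬A) ∧ B) ∧ ¬(¬B ↔ (B → A)) = 3 ∧ 1 = 1
¬A = ¬1 = 3
C ↔ ¬A = 1 ↔ 3 = 2
C → C = 1 → 1 = 4
¬(C → C) = ¬4 = 0
A ∧ A = 1 ∧ 1 = 1
¬(C → C) ↔ (A ∧ A) = 0 ↔ 1 = 3
(C ↔ ¬A) ↔ (¬(C → C) ↔ (A ∧ A)) = 2 ↔ 3 = 3
((((C ↔ B) → ¬A) ∧ B) ∧ ¬(¬B ↔ (B → A))) ∧ ((C ↔ ¬A) ↔ (¬(C → C) ↔ (A ∧ A))) = 1 ∧ 3 = 1
B ↔ C = 3 ↔ 1 = 2
(B ↔ C) ↔ B = 2 ↔ 3 = 3
A → C = 1 → 1 = 4
((B ↔ C) ↔ B) ∧ (A → C) = 3 ∧ 4 = 3
C → C = 1 → 1 = 4
¬B = ¬3 = 1
(C → C) → ¬B = 4 → 1 = 1
(((B ↔ C) ↔ B) ∧ (A → C)) ↔ ((C → C) → ¬B) = 3 ↔ 1 = 2
(((((C ↔ B) → ¬A) ∧ B) ∧ ¬(¬B ↔ (B → A))) ∧ ((C ↔ ¬A) ↔ (¬(C → C) ↔ (A ∧ A)))) ↔ ((((B ↔ C) ↔ B) ∧ (A → C)) ↔ ((C → C) → ¬B)) = 1 ↔ 2 = 3
C ∧ C = 1 ∧ 1 = 1
C → A = 1 → 1 = 4
C → (C → A) = 1 → 4 = 4
A ↔ B = 1 ↔ 3 = 2
(C → (C → A)) → (A ↔ B) = 4 → 2 = 2
(C ∧ C) ∧ ((C → (C → A)) → (A ↔ B)) = 1 ∧ 2 = 1
B → C = 3 → 1 = 2
¬(B → C) = ¬2 = 2
¬A = ¬1 = 3
A ∧ ¬A = 1 ∧ 3 = 1
A ↔ B = 1 ↔ 3 = 2
(A ↔ B) ↔ C = 2 ↔ 1 = 3
¬A = ¬1 = 3
¬A → B = 3 → 3 = 4
((A ↔ B) ↔ C) ↔ (¬A → B) = 3 ↔ 4 = 3
(A ∧ ¬A) → (((A ↔ B) ↔ C) ↔ (¬A → B)) = 1 → 3 = 4
¬(B → C) ↔ ((A ∧ ¬A) → (((A ↔ B) ↔ C) ↔ (¬A → B))) = 2 ↔ 4 = 2
((C ∧ C) ∧ ((C → (C → A)) → (A ↔ B))) → (¬(B → C) ↔ ((A ∧ ¬A) → (((A ↔ B) ↔ C) ↔ (¬A → B)))) = 1 → 2 = 4
((((((C ↔ B) → ¬A) ∧ B) ∧ ¬(¬B ↔ (B → A))) ∧ ((C ↔ ¬A) ↔ (¬(C → C) ↔ (A ∧ A)))) ↔ ((((B ↔ C) ↔ B) ∧ (A → C)) ↔ ((C → C) → ¬B))) ∧ (((C ∧ C) ∧ ((C → (C → A)) → (A ↔ B))) → (¬(B → C) ↔ ((A ∧ ¬A) → (((A ↔ B) ↔ C) ↔ (¬A → B))))) = 3 ∧ 4 = 3

3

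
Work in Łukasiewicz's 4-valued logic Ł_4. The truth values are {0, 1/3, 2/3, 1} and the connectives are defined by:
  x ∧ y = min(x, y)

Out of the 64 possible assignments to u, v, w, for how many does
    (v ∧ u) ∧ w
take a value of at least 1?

1

value 1: 1 assignment (counts)
value 2/3: 7 assignments
value 1/3: 19 assignments
value 0: 37 assignments
So 1 of the 64 assignments meets the threshold.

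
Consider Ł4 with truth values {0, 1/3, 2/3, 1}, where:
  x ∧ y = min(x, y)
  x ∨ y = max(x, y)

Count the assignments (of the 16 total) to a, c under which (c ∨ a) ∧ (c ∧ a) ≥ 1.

a = 0, c = 0 ↦ 0  <
a = 0, c = 1/3 ↦ 0  <
a = 0, c = 2/3 ↦ 0  <
a = 0, c = 1 ↦ 0  <
a = 1/3, c = 0 ↦ 0  <
a = 1/3, c = 1/3 ↦ 1/3  <
a = 1/3, c = 2/3 ↦ 1/3  <
a = 1/3, c = 1 ↦ 1/3  <
a = 2/3, c = 0 ↦ 0  <
a = 2/3, c = 1/3 ↦ 1/3  <
a = 2/3, c = 2/3 ↦ 2/3  <
a = 2/3, c = 1 ↦ 2/3  <
a = 1, c = 0 ↦ 0  <
a = 1, c = 1/3 ↦ 1/3  <
a = 1, c = 2/3 ↦ 2/3  <
a = 1, c = 1 ↦ 1  ≥
So 1 of the 16 assignments meets the threshold.

1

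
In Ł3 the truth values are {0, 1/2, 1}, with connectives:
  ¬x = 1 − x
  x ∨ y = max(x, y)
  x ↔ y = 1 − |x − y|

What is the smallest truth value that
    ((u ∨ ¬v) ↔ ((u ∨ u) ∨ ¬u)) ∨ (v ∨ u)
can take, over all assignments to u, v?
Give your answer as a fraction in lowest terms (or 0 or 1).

1/2

Take u = 0, v = 1/2:
¬v = ¬1/2 = 1/2
u ∨ ¬v = 0 ∨ 1/2 = 1/2
u ∨ u = 0 ∨ 0 = 0
¬u = ¬0 = 1
(u ∨ u) ∨ ¬u = 0 ∨ 1 = 1
(u ∨ ¬v) ↔ ((u ∨ u) ∨ ¬u) = 1/2 ↔ 1 = 1/2
v ∨ u = 1/2 ∨ 0 = 1/2
((u ∨ ¬v) ↔ ((u ∨ u) ∨ ¬u)) ∨ (v ∨ u) = 1/2 ∨ 1/2 = 1/2
No assignment yields a value below 1/2, so this is the minimum.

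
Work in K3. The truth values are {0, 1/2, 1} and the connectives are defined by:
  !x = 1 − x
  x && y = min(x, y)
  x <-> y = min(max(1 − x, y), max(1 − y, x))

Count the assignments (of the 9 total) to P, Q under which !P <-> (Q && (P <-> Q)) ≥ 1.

1

P = 0, Q = 0 ↦ 0  <
P = 0, Q = 1/2 ↦ 1/2  <
P = 0, Q = 1 ↦ 0  <
P = 1/2, Q = 0 ↦ 1/2  <
P = 1/2, Q = 1/2 ↦ 1/2  <
P = 1/2, Q = 1 ↦ 1/2  <
P = 1, Q = 0 ↦ 1  ≥
P = 1, Q = 1/2 ↦ 1/2  <
P = 1, Q = 1 ↦ 0  <
So 1 of the 9 assignments meets the threshold.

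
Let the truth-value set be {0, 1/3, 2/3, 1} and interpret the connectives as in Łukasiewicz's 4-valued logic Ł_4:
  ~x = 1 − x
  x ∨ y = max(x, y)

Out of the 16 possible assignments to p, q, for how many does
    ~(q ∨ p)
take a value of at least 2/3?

p = 0, q = 0 ↦ 1  ≥
p = 0, q = 1/3 ↦ 2/3  ≥
p = 0, q = 2/3 ↦ 1/3  <
p = 0, q = 1 ↦ 0  <
p = 1/3, q = 0 ↦ 2/3  ≥
p = 1/3, q = 1/3 ↦ 2/3  ≥
p = 1/3, q = 2/3 ↦ 1/3  <
p = 1/3, q = 1 ↦ 0  <
p = 2/3, q = 0 ↦ 1/3  <
p = 2/3, q = 1/3 ↦ 1/3  <
p = 2/3, q = 2/3 ↦ 1/3  <
p = 2/3, q = 1 ↦ 0  <
p = 1, q = 0 ↦ 0  <
p = 1, q = 1/3 ↦ 0  <
p = 1, q = 2/3 ↦ 0  <
p = 1, q = 1 ↦ 0  <
So 4 of the 16 assignments meet the threshold.

4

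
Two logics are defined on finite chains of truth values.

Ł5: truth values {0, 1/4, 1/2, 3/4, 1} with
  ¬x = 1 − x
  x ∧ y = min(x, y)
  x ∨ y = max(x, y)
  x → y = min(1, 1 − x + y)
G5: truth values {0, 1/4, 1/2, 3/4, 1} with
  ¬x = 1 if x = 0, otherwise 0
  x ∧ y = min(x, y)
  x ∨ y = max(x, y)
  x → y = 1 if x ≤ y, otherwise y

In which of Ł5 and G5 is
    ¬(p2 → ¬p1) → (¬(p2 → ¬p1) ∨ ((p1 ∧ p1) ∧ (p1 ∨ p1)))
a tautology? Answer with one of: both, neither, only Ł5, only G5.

In Ł5: every assignment gives 1 — tautology.
In G5: every assignment gives 1 — tautology.

both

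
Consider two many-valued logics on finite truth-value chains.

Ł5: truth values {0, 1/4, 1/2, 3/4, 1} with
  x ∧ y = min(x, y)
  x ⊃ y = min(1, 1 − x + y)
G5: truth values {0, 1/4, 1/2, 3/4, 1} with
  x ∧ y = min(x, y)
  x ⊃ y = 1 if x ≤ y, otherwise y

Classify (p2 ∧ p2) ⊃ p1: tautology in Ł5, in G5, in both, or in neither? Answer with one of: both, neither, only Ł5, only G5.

neither

In Ł5: at p1 = 0, p2 = 1/4 the value is 3/4 — not a tautology.
In G5: at p1 = 0, p2 = 1/4 the value is 0 — not a tautology.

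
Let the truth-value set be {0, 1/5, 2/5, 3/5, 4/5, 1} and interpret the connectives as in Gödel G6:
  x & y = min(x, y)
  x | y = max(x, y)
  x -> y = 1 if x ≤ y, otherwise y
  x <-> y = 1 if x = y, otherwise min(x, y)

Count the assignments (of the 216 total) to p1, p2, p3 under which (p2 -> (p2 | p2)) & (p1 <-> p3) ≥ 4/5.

value 1: 36 assignments (counts)
value 4/5: 12 assignments (counts)
value 3/5: 24 assignments
value 2/5: 36 assignments
value 1/5: 48 assignments
value 0: 60 assignments
So 48 of the 216 assignments meet the threshold.

48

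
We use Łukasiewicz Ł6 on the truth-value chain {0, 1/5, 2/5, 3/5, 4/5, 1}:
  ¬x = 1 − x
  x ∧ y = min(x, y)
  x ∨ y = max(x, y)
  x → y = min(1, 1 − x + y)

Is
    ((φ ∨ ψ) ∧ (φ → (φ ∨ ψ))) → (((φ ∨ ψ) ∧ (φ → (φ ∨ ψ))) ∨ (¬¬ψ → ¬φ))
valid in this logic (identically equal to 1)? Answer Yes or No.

At φ = 1/5, ψ = 2/5, for instance:
φ ∨ ψ = 1/5 ∨ 2/5 = 2/5
φ ∨ ψ = 1/5 ∨ 2/5 = 2/5
φ → (φ ∨ ψ) = 1/5 → 2/5 = 1
(φ ∨ ψ) ∧ (φ → (φ ∨ ψ)) = 2/5 ∧ 1 = 2/5
¬ψ = ¬2/5 = 3/5
¬¬ψ = ¬3/5 = 2/5
¬φ = ¬1/5 = 4/5
¬¬ψ → ¬φ = 2/5 → 4/5 = 1
((φ ∨ ψ) ∧ (φ → (φ ∨ ψ))) ∨ (¬¬ψ → ¬φ) = 2/5 ∨ 1 = 1
((φ ∨ ψ) ∧ (φ → (φ ∨ ψ))) → (((φ ∨ ψ) ∧ (φ → (φ ∨ ψ))) ∨ (¬¬ψ → ¬φ)) = 2/5 → 1 = 1
and checking the remaining 35 assignments likewise gives ≥ 1 in every case.

Yes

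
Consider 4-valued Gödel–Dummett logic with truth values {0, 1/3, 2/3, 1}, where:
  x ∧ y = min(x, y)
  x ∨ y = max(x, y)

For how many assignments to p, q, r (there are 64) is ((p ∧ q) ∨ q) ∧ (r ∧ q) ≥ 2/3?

value 1: 4 assignments (counts)
value 2/3: 12 assignments (counts)
value 1/3: 20 assignments
value 0: 28 assignments
So 16 of the 64 assignments meet the threshold.

16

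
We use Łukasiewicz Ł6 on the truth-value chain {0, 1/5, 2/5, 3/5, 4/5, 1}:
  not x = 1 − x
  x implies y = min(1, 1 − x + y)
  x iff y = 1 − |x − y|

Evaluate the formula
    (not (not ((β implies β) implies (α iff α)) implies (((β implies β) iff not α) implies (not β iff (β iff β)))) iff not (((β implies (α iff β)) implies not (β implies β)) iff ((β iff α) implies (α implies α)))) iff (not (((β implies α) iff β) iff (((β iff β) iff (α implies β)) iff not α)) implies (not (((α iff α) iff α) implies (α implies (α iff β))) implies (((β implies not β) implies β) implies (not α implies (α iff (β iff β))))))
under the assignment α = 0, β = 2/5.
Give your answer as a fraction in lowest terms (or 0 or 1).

0

β implies β = 2/5 implies 2/5 = 1
α iff α = 0 iff 0 = 1
(β implies β) implies (α iff α) = 1 implies 1 = 1
not ((β implies β) implies (α iff α)) = not 1 = 0
β implies β = 2/5 implies 2/5 = 1
not α = not 0 = 1
(β implies β) iff not α = 1 iff 1 = 1
not β = not 2/5 = 3/5
β iff β = 2/5 iff 2/5 = 1
not β iff (β iff β) = 3/5 iff 1 = 3/5
((β implies β) iff not α) implies (not β iff (β iff β)) = 1 implies 3/5 = 3/5
not ((β implies β) implies (α iff α)) implies (((β implies β) iff not α) implies (not β iff (β iff β))) = 0 implies 3/5 = 1
not (not ((β implies β) implies (α iff α)) implies (((β implies β) iff not α) implies (not β iff (β iff β)))) = not 1 = 0
α iff β = 0 iff 2/5 = 3/5
β implies (α iff β) = 2/5 implies 3/5 = 1
β implies β = 2/5 implies 2/5 = 1
not (β implies β) = not 1 = 0
(β implies (α iff β)) implies not (β implies β) = 1 implies 0 = 0
β iff α = 2/5 iff 0 = 3/5
α implies α = 0 implies 0 = 1
(β iff α) implies (α implies α) = 3/5 implies 1 = 1
((β implies (α iff β)) implies not (β implies β)) iff ((β iff α) implies (α implies α)) = 0 iff 1 = 0
not (((β implies (α iff β)) implies not (β implies β)) iff ((β iff α) implies (α implies α))) = not 0 = 1
not (not ((β implies β) implies (α iff α)) implies (((β implies β) iff not α) implies (not β iff (β iff β)))) iff not (((β implies (α iff β)) implies not (β implies β)) iff ((β iff α) implies (α implies α))) = 0 iff 1 = 0
β implies α = 2/5 implies 0 = 3/5
(β implies α) iff β = 3/5 iff 2/5 = 4/5
β iff β = 2/5 iff 2/5 = 1
α implies β = 0 implies 2/5 = 1
(β iff β) iff (α implies β) = 1 iff 1 = 1
not α = not 0 = 1
((β iff β) iff (α implies β)) iff not α = 1 iff 1 = 1
((β implies α) iff β) iff (((β iff β) iff (α implies β)) iff not α) = 4/5 iff 1 = 4/5
not (((β implies α) iff β) iff (((β iff β) iff (α implies β)) iff not α)) = not 4/5 = 1/5
α iff α = 0 iff 0 = 1
(α iff α) iff α = 1 iff 0 = 0
α iff β = 0 iff 2/5 = 3/5
α implies (α iff β) = 0 implies 3/5 = 1
((α iff α) iff α) implies (α implies (α iff β)) = 0 implies 1 = 1
not (((α iff α) iff α) implies (α implies (α iff β))) = not 1 = 0
not β = not 2/5 = 3/5
β implies not β = 2/5 implies 3/5 = 1
(β implies not β) implies β = 1 implies 2/5 = 2/5
not α = not 0 = 1
β iff β = 2/5 iff 2/5 = 1
α iff (β iff β) = 0 iff 1 = 0
not α implies (α iff (β iff β)) = 1 implies 0 = 0
((β implies not β) implies β) implies (not α implies (α iff (β iff β))) = 2/5 implies 0 = 3/5
not (((α iff α) iff α) implies (α implies (α iff β))) implies (((β implies not β) implies β) implies (not α implies (α iff (β iff β)))) = 0 implies 3/5 = 1
not (((β implies α) iff β) iff (((β iff β) iff (α implies β)) iff not α)) implies (not (((α iff α) iff α) implies (α implies (α iff β))) implies (((β implies not β) implies β) implies (not α implies (α iff (β iff β))))) = 1/5 implies 1 = 1
(not (not ((β implies β) implies (α iff α)) implies (((β implies β) iff not α) implies (not β iff (β iff β)))) iff not (((β implies (α iff β)) implies not (β implies β)) iff ((β iff α) implies (α implies α)))) iff (not (((β implies α) iff β) iff (((β iff β) iff (α implies β)) iff not α)) implies (not (((α iff α) iff α) implies (α implies (α iff β))) implies (((β implies not β) implies β) implies (not α implies (α iff (β iff β)))))) = 0 iff 1 = 0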